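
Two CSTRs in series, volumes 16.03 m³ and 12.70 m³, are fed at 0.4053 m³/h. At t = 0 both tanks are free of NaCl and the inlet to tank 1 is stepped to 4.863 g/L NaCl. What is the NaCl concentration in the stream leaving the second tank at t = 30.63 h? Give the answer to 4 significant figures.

1.050 g/L

Species balance on tank i: dCᵢ/dt = (Cᵢ₋₁ − Cᵢ)/τᵢ with τᵢ = Vᵢ/Q.
τ₁ = 16.03/0.4053 = 39.5509 h; τ₂ = 12.70/0.4053 = 31.3348 h.
Tank 1: C₁ = C_in(1 − e^(−t/τ₁)). Tank 2 (τ₁ ≠ τ₂): C₂ = C_in[1 − (τ₁ e^(−t/τ₁) − τ₂ e^(−t/τ₂))/(τ₁ − τ₂)].
At t = 30.63: e^(−t/τ₁) = 0.460960, e^(−t/τ₂) = 0.376248.
C₂ = 4.863·[1 − (39.5509·0.460960 − 31.3348·0.376248)/(8.21614)] = 4.863·0.215964 = 1.05023 g/L.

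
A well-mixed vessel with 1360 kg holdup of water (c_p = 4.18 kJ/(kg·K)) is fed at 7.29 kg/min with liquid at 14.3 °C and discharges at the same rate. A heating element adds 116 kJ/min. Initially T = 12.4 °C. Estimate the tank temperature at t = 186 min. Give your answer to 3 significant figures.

16.0 °C

First-law balance (no shaft work): M c_p dT/dt = ṁ c_p (T_in − T) + 116.
τ = M/ṁ = 186.56 min; T_ss = T_in + Q̇/(ṁ c_p) = 14.3 + 116/(7.29·4.18) = 18.107 °C.
T approaches T_ss exponentially: T(t) = T_ss + (T₀ − T_ss) e^(−t/τ).
T(186) = 18.107 + (-5.7067)·e^(−186/186.56) = 18.107 + (-5.7067)·0.36898 = 16.001 °C.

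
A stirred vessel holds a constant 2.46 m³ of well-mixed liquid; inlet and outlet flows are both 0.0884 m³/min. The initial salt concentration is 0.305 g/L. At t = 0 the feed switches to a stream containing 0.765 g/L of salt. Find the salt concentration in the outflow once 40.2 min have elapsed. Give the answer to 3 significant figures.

0.657 g/L

Accumulation = in − out for the solute gives V dC/dt = Q(C_in − C).
Rewrite as dC/dt + C/τ = C_in/τ, τ = V/Q = 27.828 min.
This is linear first-order; C(t) = C_in + (C₀ − C_in) e^(−t/τ).
C(40.2) = 0.765 + (0.305 − 0.765)·e^(−40.2/27.828) = 0.765 + (-0.46000)·0.23584 = 0.65651 g/L.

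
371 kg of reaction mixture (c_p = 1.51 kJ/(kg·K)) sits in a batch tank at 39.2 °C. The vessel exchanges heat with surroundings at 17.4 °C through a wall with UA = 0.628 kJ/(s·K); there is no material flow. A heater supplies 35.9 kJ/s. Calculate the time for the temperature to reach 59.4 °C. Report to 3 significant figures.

Unsteady energy balance on the tank contents: M c_p dT/dt = −UA(T − T_amb) + Q̇.
τ = M c_p/UA = 892.05 s; T_ss = T_amb + Q̇/UA = 17.4 + 35.9/0.628 = 74.566 °C.
T(t) = T_ss + (T₀ − T_ss)e^(−t/τ); set T = 59.4:
t = −τ ln[(T − T_ss)/(T₀ − T_ss)] = −892.05 · ln(0.42882) = 755.31 s.

755 s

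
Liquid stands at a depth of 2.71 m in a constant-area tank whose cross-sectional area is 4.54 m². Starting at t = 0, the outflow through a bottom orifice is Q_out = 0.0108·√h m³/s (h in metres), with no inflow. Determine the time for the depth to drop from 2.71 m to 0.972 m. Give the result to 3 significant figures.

555 s

Unsteady balance on liquid volume: A dh/dt = −0.0108 √h.
∫ h^(−1/2) dh = −(0.0108/A) ∫ dt, giving 2√h = 2√h₀ − (0.0108/A) t.
t = 2A(√h₀ − √h)/0.0108 = 2·4.54·(√2.71 − √0.972)/0.0108
  = 9.0800 × (1.6462 − 0.98590) / 0.0108 = 555.15 s.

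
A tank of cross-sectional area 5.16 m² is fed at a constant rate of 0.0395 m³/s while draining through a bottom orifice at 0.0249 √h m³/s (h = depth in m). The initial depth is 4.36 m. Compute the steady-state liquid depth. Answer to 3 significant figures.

2.52 m

Level balance: A dh/dt = 0.0395 − 0.0249 √h. Setting dh/dt = 0:
Q_in = 0.0249 √h_ss ⇒ √h_ss = 0.0395/0.0249 = 1.5863.
h_ss = 1.5863² = 2.5165 m. (Since h₀ = 4.36 m > h_ss, the level will fall toward this value.)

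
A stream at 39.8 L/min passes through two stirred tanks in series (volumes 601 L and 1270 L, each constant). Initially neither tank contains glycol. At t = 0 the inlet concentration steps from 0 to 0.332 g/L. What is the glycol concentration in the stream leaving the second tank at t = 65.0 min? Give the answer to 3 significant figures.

Species balance on tank i: dCᵢ/dt = (Cᵢ₋₁ − Cᵢ)/τᵢ with τᵢ = Vᵢ/Q.
τ₁ = 601/39.8 = 15.101 min; τ₂ = 1270/39.8 = 31.910 min.
Solving the cascade with C₁(0)=C₂(0)=0 gives C₂(t) = C_in[1 − (τ₁ e^(−t/τ₁) − τ₂ e^(−t/τ₂))/(τ₁ − τ₂)].
At t = 65.0: e^(−t/τ₁) = 0.013508, e^(−t/τ₂) = 0.13042.
C₂ = 0.332·[1 − (15.101·0.013508 − 31.910·0.13042)/(-16.809)] = 0.332·0.76455 = 0.25383 g/L.

0.254 g/L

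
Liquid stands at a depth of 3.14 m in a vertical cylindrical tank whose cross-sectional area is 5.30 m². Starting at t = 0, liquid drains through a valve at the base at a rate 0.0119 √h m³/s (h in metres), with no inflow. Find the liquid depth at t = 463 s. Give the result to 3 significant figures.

1.57 m

With no inflow, A dh/dt = −0.0119 √h.
Separate and integrate: 2(√h − √h₀) = −(0.0119/A) t.
√h = √3.14 − 0.0119·463/(2·5.30) = 1.7720 − 0.51978 = 1.2522.
h = 1.2522² = 1.5681 m.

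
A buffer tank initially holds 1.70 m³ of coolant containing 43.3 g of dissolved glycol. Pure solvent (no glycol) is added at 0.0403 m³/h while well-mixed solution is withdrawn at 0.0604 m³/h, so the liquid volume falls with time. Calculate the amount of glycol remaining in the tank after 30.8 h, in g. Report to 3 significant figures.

11.1 g

Total volume: dV/dt = Q_in − Q_out = -0.020100 m³/h, so V(t) = 1.70 − 0.020100 t and V(30.8) = 1.0809 m³.
No glycol enters, so dm/dt = −Q_out · (m/V).
dm/m = −Q_out dt/(V₀ − 0.020100 t); integrating gives ln(m/m₀) = −(Q_out/(Q_in−Q_out)) ln(V/V₀).
m = m₀ (V₀/V)^(Q_out/(Q_in−Q_out)) = 43.3 × (1.70/1.0809)^(-3.0050) = 11.106 g.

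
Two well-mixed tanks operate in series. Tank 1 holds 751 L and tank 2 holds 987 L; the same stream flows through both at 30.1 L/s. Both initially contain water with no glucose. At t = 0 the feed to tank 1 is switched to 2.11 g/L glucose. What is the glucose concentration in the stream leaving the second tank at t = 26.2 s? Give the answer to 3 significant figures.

Time constants: τᵢ = Vᵢ/Q for each well-mixed tank.
τ₁ = 751/30.1 = 24.950 s; τ₂ = 987/30.1 = 32.791 s.
Tank 1: C₁ = C_in(1 − e^(−t/τ₁)). Tank 2 (τ₁ ≠ τ₂): C₂ = C_in[1 − (τ₁ e^(−t/τ₁) − τ₂ e^(−t/τ₂))/(τ₁ − τ₂)].
At t = 26.2: e^(−t/τ₁) = 0.34991, e^(−t/τ₂) = 0.44978.
C₂ = 2.11·[1 − (24.950·0.34991 − 32.791·0.44978)/(-7.8405)] = 2.11·0.23242 = 0.49040 g/L.

0.490 g/L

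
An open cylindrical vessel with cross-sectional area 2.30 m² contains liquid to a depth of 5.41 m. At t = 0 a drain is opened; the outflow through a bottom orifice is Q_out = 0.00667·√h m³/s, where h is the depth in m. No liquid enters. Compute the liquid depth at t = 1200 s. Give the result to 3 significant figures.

0.343 m

With no inflow, A dh/dt = −0.00667 √h.
∫ h^(−1/2) dh = −(0.00667/A) ∫ dt, giving 2√h = 2√h₀ − (0.00667/A) t.
√h = √5.41 − 0.00667·1200/(2·2.30) = 2.3259 − 1.7400 = 0.58594.
h = 0.58594² = 0.34333 m.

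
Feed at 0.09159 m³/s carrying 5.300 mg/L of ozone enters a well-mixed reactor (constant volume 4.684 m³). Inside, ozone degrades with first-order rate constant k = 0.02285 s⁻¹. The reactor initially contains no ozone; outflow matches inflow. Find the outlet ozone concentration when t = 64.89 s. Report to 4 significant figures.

V dC/dt = Q(C_in − C) − k V C.
This is linear with rate a = Q/V + k = 0.0424038 s⁻¹.
C_ss = Q C_in/(Q + kV) = 2.44401 mg/L; C(t) = C_ss + (C₀ − C_ss) e^(−a t).
C(64.89) = 2.44401 + (-2.44401)·e^(−0.0424038·64.89) = 2.44401 + (-2.44401)·0.0638268 = 2.28801 mg/L.

2.288 mg/L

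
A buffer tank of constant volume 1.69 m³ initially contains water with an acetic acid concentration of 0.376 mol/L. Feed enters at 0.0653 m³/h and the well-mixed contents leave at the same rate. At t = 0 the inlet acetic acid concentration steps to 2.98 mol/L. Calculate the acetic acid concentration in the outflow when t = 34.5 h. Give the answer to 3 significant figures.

Species balance on the tank: V dC/dt = Q(C_in − C).
Rewrite as dC/dt + C/τ = C_in/τ, τ = V/Q = 25.881 h.
Solution: C(t) = C_in + (C₀ − C_in) e^(−t/τ).
C(34.5) = 2.98 + (0.376 − 2.98)·e^(−34.5/25.881) = 2.98 + (-2.6040)·0.26367 = 2.2934 mol/L.

2.29 mol/L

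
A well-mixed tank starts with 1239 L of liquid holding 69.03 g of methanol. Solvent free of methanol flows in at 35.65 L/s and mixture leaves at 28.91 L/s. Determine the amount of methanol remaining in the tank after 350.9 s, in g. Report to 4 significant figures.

Let m(t) be the amount of methanol. Volume: V(t) = V₀ + (Q_in − Q_out) t = 1239 + 6.74000 t; V(350.9) = 3604.07 L.
No methanol enters, so dm/dt = −Q_out · (m/V).
dm/m = −Q_out dt/(V₀ + 6.74000 t); integrating gives ln(m/m₀) = −(Q_out/(Q_in−Q_out)) ln(V/V₀).
m = m₀ (V₀/V)^(Q_out/(Q_in−Q_out)) = 69.03 × (1239/3604.07)^(4.28932) = 0.707929 g.

0.7079 g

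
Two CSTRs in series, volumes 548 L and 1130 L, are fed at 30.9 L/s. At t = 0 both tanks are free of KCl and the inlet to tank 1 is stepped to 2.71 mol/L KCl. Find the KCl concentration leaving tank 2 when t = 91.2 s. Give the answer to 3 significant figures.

2.29 mol/L

Time constants: τᵢ = Vᵢ/Q for each well-mixed tank.
τ₁ = 548/30.9 = 17.735 s; τ₂ = 1130/30.9 = 36.570 s.
Solving the cascade with C₁(0)=C₂(0)=0 gives C₂(t) = C_in[1 − (τ₁ e^(−t/τ₁) − τ₂ e^(−t/τ₂))/(τ₁ − τ₂)].
At t = 91.2: e^(−t/τ₁) = 0.0058432, e^(−t/τ₂) = 0.082589.
C₂ = 2.71·[1 − (17.735·0.0058432 − 36.570·0.082589)/(-18.835)] = 2.71·0.84515 = 2.2904 mol/L.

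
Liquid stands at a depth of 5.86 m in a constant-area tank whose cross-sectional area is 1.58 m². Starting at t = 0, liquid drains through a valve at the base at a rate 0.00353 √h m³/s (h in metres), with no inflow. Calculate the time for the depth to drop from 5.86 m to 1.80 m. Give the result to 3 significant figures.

966 s

Unsteady balance on liquid volume: A dh/dt = −0.00353 √h.
This is separable: 2 d(√h)/dt = −0.00353/A, so √h = √h₀ − (0.00353/(2A)) t.
t = 2A(√h₀ − √h)/0.00353 = 2·1.58·(√5.86 − √1.80)/0.00353
  = 3.1600 × (2.4207 − 1.3416) / 0.00353 = 966.00 s.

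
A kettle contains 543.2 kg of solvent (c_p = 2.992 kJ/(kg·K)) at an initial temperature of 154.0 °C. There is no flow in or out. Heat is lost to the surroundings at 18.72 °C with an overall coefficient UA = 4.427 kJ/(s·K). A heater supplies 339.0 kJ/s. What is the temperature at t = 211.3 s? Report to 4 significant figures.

Energy balance: M c_p dT/dt = −UA(T − T_amb) + Q̇.
dT/dt = (T_ss − T)/τ with T_ss = T_amb + Q̇/UA = 18.72 + 339.0/4.427 = 95.2956 °C, τ = M c_p/UA = 543.2·2.992/4.427 = 367.123 s.
Solution: T(t) = T_ss + (T₀ − T_ss) e^(−t/τ).
T(211.3) = 95.2956 + (58.7044)·0.562392 = 128.310 °C.

128.3 °C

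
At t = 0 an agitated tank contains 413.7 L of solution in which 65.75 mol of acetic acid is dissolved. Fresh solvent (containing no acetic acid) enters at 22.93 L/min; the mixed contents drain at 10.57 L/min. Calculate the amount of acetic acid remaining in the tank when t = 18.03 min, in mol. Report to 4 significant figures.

Total volume: dV/dt = Q_in − Q_out = 12.3600 L/min, so V(t) = 413.7 + 12.3600 t and V(18.03) = 636.551 L.
Solute balance: dm/dt = 0 − Q_out C = −Q_out m/V(t).
dm/m = −Q_out dt/(V₀ + 12.3600 t); integrating gives ln(m/m₀) = −(Q_out/(Q_in−Q_out)) ln(V/V₀).
m = m₀ (V₀/V)^(Q_out/(Q_in−Q_out)) = 65.75 × (413.7/636.551)^(0.855178) = 45.4832 mol.

45.48 mol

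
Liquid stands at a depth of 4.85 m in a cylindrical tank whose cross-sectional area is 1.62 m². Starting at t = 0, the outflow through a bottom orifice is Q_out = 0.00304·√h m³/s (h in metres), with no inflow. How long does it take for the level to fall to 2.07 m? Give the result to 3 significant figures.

814 s

Volume balance on the tank: A dh/dt = −0.00304 √h.
∫ h^(−1/2) dh = −(0.00304/A) ∫ dt, giving 2√h = 2√h₀ − (0.00304/A) t.
t = 2A(√h₀ − √h)/0.00304 = 2·1.62·(√4.85 − √2.07)/0.00304
  = 3.2400 × (2.2023 − 1.4387) / 0.00304 = 813.75 s.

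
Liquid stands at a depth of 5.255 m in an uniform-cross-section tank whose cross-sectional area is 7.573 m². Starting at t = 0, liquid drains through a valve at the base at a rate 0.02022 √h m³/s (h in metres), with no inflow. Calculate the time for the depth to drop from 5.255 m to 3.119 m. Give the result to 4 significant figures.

394.2 s

A dh/dt = −Q_out = −0.02022 √h.
Separate and integrate: 2(√h − √h₀) = −(0.02022/A) t.
t = 2A(√h₀ − √h)/0.02022 = 2·7.573·(√5.255 − √3.119)/0.02022
  = 15.1460 × (2.29238 − 1.76607) / 0.02022 = 394.238 s.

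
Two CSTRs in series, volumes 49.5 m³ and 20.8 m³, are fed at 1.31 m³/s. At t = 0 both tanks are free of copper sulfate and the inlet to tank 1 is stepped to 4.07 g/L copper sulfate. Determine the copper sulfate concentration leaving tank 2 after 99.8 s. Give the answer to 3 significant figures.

Time constants: τᵢ = Vᵢ/Q for each well-mixed tank.
τ₁ = 49.5/1.31 = 37.786 s; τ₂ = 20.8/1.31 = 15.878 s.
Solving the cascade with C₁(0)=C₂(0)=0 gives C₂(t) = C_in[1 − (τ₁ e^(−t/τ₁) − τ₂ e^(−t/τ₂))/(τ₁ − τ₂)].
At t = 99.8: e^(−t/τ₁) = 0.071278, e^(−t/τ₂) = 0.0018632.
C₂ = 4.07·[1 − (37.786·0.071278 − 15.878·0.0018632)/(21.908)] = 4.07·0.87841 = 3.5751 g/L.

3.58 g/L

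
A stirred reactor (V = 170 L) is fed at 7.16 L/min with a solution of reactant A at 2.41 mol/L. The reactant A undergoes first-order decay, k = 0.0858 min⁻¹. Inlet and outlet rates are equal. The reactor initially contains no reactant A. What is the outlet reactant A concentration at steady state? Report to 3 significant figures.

V dC/dt = Q(C_in − C) − k V C.
At steady state: 0 = Q C_in − (Q + kV) C_ss, so C_ss = Q C_in/(Q + kV).
C_ss = 7.16·2.41/(7.16 + 0.0858·170) = 17.256/21.746 = 0.79351 mol/L.

0.794 mol/L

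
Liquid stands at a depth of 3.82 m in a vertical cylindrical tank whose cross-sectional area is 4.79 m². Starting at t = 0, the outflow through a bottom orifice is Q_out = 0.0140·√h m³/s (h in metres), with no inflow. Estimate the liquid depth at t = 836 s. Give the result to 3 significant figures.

0.537 m

A dh/dt = −Q_out = −0.0140 √h.
∫ h^(−1/2) dh = −(0.0140/A) ∫ dt, giving 2√h = 2√h₀ − (0.0140/A) t.
√h = √3.82 − 0.0140·836/(2·4.79) = 1.9545 − 1.2217 = 0.73277.
h = 0.73277² = 0.53695 m.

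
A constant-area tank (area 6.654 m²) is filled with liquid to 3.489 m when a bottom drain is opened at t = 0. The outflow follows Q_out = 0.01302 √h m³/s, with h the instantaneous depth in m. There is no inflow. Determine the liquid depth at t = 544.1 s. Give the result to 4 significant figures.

With no inflow, A dh/dt = −0.01302 √h.
Separate and integrate: 2(√h − √h₀) = −(0.01302/A) t.
√h = √3.489 − 0.01302·544.1/(2·6.654) = 1.86789 − 0.532325 = 1.33556.
h = 1.33556² = 1.78372 m.

1.784 m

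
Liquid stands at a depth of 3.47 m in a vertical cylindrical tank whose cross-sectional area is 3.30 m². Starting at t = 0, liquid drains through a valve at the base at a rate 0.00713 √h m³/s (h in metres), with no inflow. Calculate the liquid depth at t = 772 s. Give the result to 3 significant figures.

Unsteady balance on liquid volume: A dh/dt = −0.00713 √h.
This is separable: 2 d(√h)/dt = −0.00713/A, so √h = √h₀ − (0.00713/(2A)) t.
√h = √3.47 − 0.00713·772/(2·3.30) = 1.8628 − 0.83399 = 1.0288.
h = 1.0288² = 1.0584 m.

1.06 m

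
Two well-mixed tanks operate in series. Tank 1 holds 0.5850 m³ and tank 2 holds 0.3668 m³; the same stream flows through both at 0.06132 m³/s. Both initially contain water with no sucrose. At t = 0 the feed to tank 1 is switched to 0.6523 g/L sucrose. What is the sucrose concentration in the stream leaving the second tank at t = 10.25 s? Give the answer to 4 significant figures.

0.2527 g/L

Species balance on tank i: dCᵢ/dt = (Cᵢ₋₁ − Cᵢ)/τᵢ with τᵢ = Vᵢ/Q.
τ₁ = 0.5850/0.06132 = 9.54012 s; τ₂ = 0.3668/0.06132 = 5.98174 s.
Tank 1: C₁ = C_in(1 − e^(−t/τ₁)). Tank 2 (τ₁ ≠ τ₂): C₂ = C_in[1 − (τ₁ e^(−t/τ₁) − τ₂ e^(−t/τ₂))/(τ₁ − τ₂)].
At t = 10.25: e^(−t/τ₁) = 0.341499, e^(−t/τ₂) = 0.180225.
C₂ = 0.6523·[1 − (9.54012·0.341499 − 5.98174·0.180225)/(3.55838)] = 0.6523·0.387395 = 0.252698 g/L.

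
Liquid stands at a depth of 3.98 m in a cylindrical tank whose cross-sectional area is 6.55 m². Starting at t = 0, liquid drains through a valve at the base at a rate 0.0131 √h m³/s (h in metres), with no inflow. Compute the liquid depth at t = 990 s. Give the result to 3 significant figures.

1.01 m

With no inflow, A dh/dt = −0.0131 √h.
This is separable: 2 d(√h)/dt = −0.0131/A, so √h = √h₀ − (0.0131/(2A)) t.
√h = √3.98 − 0.0131·990/(2·6.55) = 1.9950 − 0.99000 = 1.0050.
h = 1.0050² = 1.0100 m.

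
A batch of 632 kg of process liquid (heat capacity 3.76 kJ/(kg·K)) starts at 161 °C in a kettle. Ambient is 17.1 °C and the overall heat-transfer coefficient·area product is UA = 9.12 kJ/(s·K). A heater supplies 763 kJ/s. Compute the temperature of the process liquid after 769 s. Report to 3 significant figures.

M c_p dT/dt = −UA(T − T_amb) + Q̇.
dT/dt = (T_ss − T)/τ with T_ss = T_amb + Q̇/UA = 17.1 + 763/9.12 = 100.76 °C, τ = M c_p/UA = 632·3.76/9.12 = 260.56 s.
Solution: T(t) = T_ss + (T₀ − T_ss) e^(−t/τ).
T(769) = 100.76 + (60.238)·0.052271 = 103.91 °C.

104 °C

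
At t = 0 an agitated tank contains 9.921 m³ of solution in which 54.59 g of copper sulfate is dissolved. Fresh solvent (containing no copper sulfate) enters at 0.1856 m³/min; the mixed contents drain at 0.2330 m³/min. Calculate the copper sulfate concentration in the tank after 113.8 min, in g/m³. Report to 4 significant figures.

0.2549 g/m³

Let m(t) be the amount of copper sulfate. Volume: V(t) = V₀ + (Q_in − Q_out) t = 9.921 − 0.0474000 t; V(113.8) = 4.52688 m³.
No copper sulfate enters, so dm/dt = −Q_out · (m/V).
Separate: dm/m = −Q_out dt/V(t) ⇒ ln(m/m₀) = −(Q_out/(Q_in−Q_out)) ln(V/V₀).
m = m₀ (V₀/V)^(Q_out/(Q_in−Q_out)) = 54.59 × (9.921/4.52688)^(-4.91561) = 1.15368 g.
C = m/V = 1.15368/4.52688 = 0.254852 g/m³.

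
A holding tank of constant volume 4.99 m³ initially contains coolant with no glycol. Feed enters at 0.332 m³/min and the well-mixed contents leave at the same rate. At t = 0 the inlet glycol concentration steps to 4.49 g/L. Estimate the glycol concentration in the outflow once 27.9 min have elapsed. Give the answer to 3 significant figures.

3.79 g/L

Species balance on the tank: V dC/dt = Q(C_in − C).
Rewrite as dC/dt + C/τ = C_in/τ, τ = V/Q = 15.030 min.
This is linear first-order; C(t) = C_in + (C₀ − C_in) e^(−t/τ).
C(27.9) = 4.49 + (0 − 4.49)·e^(−27.9/15.030) = 4.49 + (-4.4900)·0.15625 = 3.7884 g/L.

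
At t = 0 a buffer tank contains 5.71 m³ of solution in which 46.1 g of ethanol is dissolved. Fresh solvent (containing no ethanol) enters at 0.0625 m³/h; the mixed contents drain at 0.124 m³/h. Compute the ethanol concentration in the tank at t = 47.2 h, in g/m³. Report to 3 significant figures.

3.92 g/m³

Let m(t) be the amount of ethanol. Volume: V(t) = V₀ + (Q_in − Q_out) t = 5.71 − 0.061500 t; V(47.2) = 2.8072 m³.
Solute balance: dm/dt = 0 − Q_out C = −Q_out m/V(t).
dm/m = −Q_out dt/(V₀ − 0.061500 t); integrating gives ln(m/m₀) = −(Q_out/(Q_in−Q_out)) ln(V/V₀).
m = m₀ (V₀/V)^(Q_out/(Q_in−Q_out)) = 46.1 × (5.71/2.8072)^(-2.0163) = 11.014 g.
C = m/V = 11.014/2.8072 = 3.9236 g/m³.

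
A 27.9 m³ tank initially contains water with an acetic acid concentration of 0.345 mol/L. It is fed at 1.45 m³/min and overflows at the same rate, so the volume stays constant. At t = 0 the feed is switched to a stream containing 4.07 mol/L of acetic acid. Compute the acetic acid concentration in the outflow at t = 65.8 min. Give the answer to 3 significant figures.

Mass balance on the solute (V constant): V dC/dt = Q(C_in − C).
Time constant τ = V/Q = 27.9/1.45 = 19.241 min.
Solution: C(t) = C_in + (C₀ − C_in) e^(−t/τ).
C(65.8) = 4.07 + (0.345 − 4.07)·e^(−65.8/19.241) = 4.07 + (-3.7250)·0.032722 = 3.9481 mol/L.

3.95 mol/L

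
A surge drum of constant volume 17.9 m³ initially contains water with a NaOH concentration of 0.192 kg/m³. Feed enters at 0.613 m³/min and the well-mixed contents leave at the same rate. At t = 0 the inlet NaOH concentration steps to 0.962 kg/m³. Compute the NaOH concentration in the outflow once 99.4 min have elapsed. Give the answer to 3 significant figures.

0.936 kg/m³

Accumulation = in − out for the solute gives V dC/dt = Q(C_in − C).
Time constant τ = V/Q = 17.9/0.613 = 29.201 min.
C approaches C_in exponentially: C(t) = C_in + (C₀ − C_in) e^(−t/τ).
C(99.4) = 0.962 + (0.192 − 0.962)·e^(−99.4/29.201) = 0.962 + (-0.77000)·0.033239 = 0.93641 kg/m³.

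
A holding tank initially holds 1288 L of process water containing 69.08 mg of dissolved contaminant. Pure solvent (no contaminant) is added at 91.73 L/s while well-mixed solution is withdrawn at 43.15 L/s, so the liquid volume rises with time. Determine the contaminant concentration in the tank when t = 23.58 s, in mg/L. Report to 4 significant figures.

0.01613 mg/L

Total volume: dV/dt = Q_in − Q_out = 48.5800 L/s, so V(t) = 1288 + 48.5800 t and V(23.58) = 2433.52 L.
Species balance (pure solvent in): dm/dt = −Q_out · m/V(t).
Separate: dm/m = −Q_out dt/V(t) ⇒ ln(m/m₀) = −(Q_out/(Q_in−Q_out)) ln(V/V₀).
m = m₀ (V₀/V)^(Q_out/(Q_in−Q_out)) = 69.08 × (1288/2433.52)^(0.888226) = 39.2572 mg.
C = m/V = 39.2572/2433.52 = 0.0161319 mg/L.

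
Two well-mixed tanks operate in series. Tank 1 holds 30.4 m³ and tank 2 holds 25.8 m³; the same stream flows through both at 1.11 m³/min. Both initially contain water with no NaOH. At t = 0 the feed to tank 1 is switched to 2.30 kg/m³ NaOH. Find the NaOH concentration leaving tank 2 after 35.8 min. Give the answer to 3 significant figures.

0.952 kg/m³

Time constants: τᵢ = Vᵢ/Q for each well-mixed tank.
τ₁ = 30.4/1.11 = 27.387 min; τ₂ = 25.8/1.11 = 23.243 min.
Tank 1: C₁ = C_in(1 − e^(−t/τ₁)). Tank 2 (τ₁ ≠ τ₂): C₂ = C_in[1 − (τ₁ e^(−t/τ₁) − τ₂ e^(−t/τ₂))/(τ₁ − τ₂)].
At t = 35.8: e^(−t/τ₁) = 0.27058, e^(−t/τ₂) = 0.21433.
C₂ = 2.30·[1 − (27.387·0.27058 − 23.243·0.21433)/(4.1441)] = 2.30·0.41391 = 0.95199 kg/m³.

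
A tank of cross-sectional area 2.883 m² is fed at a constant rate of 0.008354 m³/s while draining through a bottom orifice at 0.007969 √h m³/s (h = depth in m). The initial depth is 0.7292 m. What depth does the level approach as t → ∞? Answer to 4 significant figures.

A dh/dt = Q_in − 0.007969 √h. Steady state requires inflow = outflow:
Q_in = 0.007969 √h_ss ⇒ √h_ss = 0.008354/0.007969 = 1.04831.
h_ss = 1.04831² = 1.09896 m. (Since h₀ = 0.7292 m < h_ss, the level will rise toward this value.)

1.099 m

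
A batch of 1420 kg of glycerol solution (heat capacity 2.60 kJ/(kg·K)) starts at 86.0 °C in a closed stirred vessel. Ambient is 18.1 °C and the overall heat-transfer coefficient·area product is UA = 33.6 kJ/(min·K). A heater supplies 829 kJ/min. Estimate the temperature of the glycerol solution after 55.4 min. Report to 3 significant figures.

68.9 °C

Lumped-capacitance energy balance: M c_p dT/dt = UA(T_amb − T) + Q̇.
dT/dt = (T_ss − T)/τ with T_ss = T_amb + Q̇/UA = 18.1 + 829/33.6 = 42.773 °C, τ = M c_p/UA = 1420·2.60/33.6 = 109.88 min.
This is linear first-order; T(t) = T_ss + (T₀ − T_ss) e^(−t/τ).
T(55.4) = 42.773 + (43.227)·0.60400 = 68.882 °C.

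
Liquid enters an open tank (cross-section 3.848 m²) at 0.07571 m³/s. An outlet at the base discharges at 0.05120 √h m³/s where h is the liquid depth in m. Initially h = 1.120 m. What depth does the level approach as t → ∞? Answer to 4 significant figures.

Volume balance on the tank: A dh/dt = Q_in − 0.05120 √h. At steady state dh/dt = 0:
Q_in = 0.05120 √h_ss ⇒ √h_ss = 0.07571/0.05120 = 1.47871.
h_ss = 1.47871² = 2.18659 m. (Since h₀ = 1.120 m < h_ss, the level will rise toward this value.)

2.187 m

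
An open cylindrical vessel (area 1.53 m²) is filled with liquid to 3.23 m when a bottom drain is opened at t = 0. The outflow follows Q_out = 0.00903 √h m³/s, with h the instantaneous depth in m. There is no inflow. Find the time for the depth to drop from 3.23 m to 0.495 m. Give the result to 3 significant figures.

371 s

A dh/dt = −Q_out = −0.00903 √h.
Separate and integrate: 2(√h − √h₀) = −(0.00903/A) t.
t = 2A(√h₀ − √h)/0.00903 = 2·1.53·(√3.23 − √0.495)/0.00903
  = 3.0600 × (1.7972 − 0.70356) / 0.00903 = 370.61 s.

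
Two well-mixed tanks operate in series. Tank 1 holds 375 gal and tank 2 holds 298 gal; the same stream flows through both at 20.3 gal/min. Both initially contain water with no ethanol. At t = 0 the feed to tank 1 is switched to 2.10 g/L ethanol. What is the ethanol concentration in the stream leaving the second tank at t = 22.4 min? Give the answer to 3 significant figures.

0.825 g/L

Species balance on tank i: dCᵢ/dt = (Cᵢ₋₁ − Cᵢ)/τᵢ with τᵢ = Vᵢ/Q.
τ₁ = 375/20.3 = 18.473 min; τ₂ = 298/20.3 = 14.680 min.
Tank 1: C₁ = C_in(1 − e^(−t/τ₁)). Tank 2 (τ₁ ≠ τ₂): C₂ = C_in[1 − (τ₁ e^(−t/τ₁) − τ₂ e^(−t/τ₂))/(τ₁ − τ₂)].
At t = 22.4: e^(−t/τ₁) = 0.29743, e^(−t/τ₂) = 0.21742.
C₂ = 2.10·[1 − (18.473·0.29743 − 14.680·0.21742)/(3.7931)] = 2.10·0.39295 = 0.82520 g/L.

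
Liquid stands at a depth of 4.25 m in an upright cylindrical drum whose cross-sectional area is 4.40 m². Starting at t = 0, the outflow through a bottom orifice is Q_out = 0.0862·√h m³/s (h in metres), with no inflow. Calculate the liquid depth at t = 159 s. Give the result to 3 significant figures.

0.254 m

With no inflow, A dh/dt = −0.0862 √h.
This is separable: 2 d(√h)/dt = −0.0862/A, so √h = √h₀ − (0.0862/(2A)) t.
√h = √4.25 − 0.0862·159/(2·4.40) = 2.0616 − 1.5575 = 0.50408.
h = 0.50408² = 0.25409 m.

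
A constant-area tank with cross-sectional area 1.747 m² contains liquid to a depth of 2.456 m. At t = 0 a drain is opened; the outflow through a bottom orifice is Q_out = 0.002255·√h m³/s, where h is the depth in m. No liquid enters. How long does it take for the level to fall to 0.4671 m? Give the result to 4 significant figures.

With no inflow, A dh/dt = −0.002255 √h.
∫ h^(−1/2) dh = −(0.002255/A) ∫ dt, giving 2√h = 2√h₀ − (0.002255/A) t.
t = 2A(√h₀ − √h)/0.002255 = 2·1.747·(√2.456 − √0.4671)/0.002255
  = 3.49400 × (1.56716 − 0.683447) / 0.002255 = 1369.27 s.

1369 s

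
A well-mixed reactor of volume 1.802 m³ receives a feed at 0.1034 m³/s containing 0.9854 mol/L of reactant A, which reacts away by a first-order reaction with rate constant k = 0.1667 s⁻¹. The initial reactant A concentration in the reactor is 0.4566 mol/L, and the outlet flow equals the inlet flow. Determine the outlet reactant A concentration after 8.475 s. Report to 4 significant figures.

Accumulation = in − out − consumed: V dC/dt = Q C_in − Q C − k V C.
This is linear with rate a = Q/V + k = 0.224081 s⁻¹.
C_ss = Q C_in/(Q + kV) = 0.252333 mol/L; C(t) = C_ss + (C₀ − C_ss) e^(−a t).
C(8.475) = 0.252333 + (0.204267)·e^(−0.224081·8.475) = 0.252333 + (0.204267)·0.149706 = 0.282913 mol/L.

0.2829 mol/L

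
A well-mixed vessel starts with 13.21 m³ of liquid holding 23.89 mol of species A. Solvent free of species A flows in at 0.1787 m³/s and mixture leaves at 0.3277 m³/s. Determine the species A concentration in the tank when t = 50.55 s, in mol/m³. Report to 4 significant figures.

0.6569 mol/m³

Total volume: dV/dt = Q_in − Q_out = -0.149000 m³/s, so V(t) = 13.21 − 0.149000 t and V(50.55) = 5.67805 m³.
Species balance (pure solvent in): dm/dt = −Q_out · m/V(t).
Separate: dm/m = −Q_out dt/V(t) ⇒ ln(m/m₀) = −(Q_out/(Q_in−Q_out)) ln(V/V₀).
m = m₀ (V₀/V)^(Q_out/(Q_in−Q_out)) = 23.89 × (13.21/5.67805)^(-2.19933) = 3.73005 mol.
C = m/V = 3.73005/5.67805 = 0.656924 mol/m³.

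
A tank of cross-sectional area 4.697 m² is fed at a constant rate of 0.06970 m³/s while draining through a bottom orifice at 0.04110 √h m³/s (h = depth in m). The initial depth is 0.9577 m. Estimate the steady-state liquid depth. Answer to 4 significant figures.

Level balance: A dh/dt = 0.06970 − 0.04110 √h. Setting dh/dt = 0:
Q_in = 0.04110 √h_ss ⇒ √h_ss = 0.06970/0.04110 = 1.69586.
h_ss = 1.69586² = 2.87595 m. (Since h₀ = 0.9577 m < h_ss, the level will rise toward this value.)

2.876 m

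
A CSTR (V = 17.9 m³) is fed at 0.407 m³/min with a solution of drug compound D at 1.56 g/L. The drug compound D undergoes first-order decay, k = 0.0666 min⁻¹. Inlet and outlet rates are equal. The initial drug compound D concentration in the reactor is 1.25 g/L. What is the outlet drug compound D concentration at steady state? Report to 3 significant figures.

0.397 g/L

Species balance: V dC/dt = Q C_in − Q C − k V C.
At steady state: 0 = Q C_in − (Q + kV) C_ss, so C_ss = Q C_in/(Q + kV).
C_ss = 0.407·1.56/(0.407 + 0.0666·17.9) = 0.63492/1.5991 = 0.39704 g/L.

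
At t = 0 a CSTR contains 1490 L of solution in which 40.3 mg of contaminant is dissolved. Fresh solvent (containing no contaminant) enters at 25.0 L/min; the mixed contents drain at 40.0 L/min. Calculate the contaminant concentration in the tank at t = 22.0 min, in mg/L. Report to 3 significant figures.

0.0178 mg/L

Let m(t) be the amount of contaminant. Volume: V(t) = V₀ + (Q_in − Q_out) t = 1490 − 15.000 t; V(22.0) = 1160.0 L.
Solute balance: dm/dt = 0 − Q_out C = −Q_out m/V(t).
Separate: dm/m = −Q_out dt/V(t) ⇒ ln(m/m₀) = −(Q_out/(Q_in−Q_out)) ln(V/V₀).
m = m₀ (V₀/V)^(Q_out/(Q_in−Q_out)) = 40.3 × (1490/1160.0)^(-2.6667) = 20.671 mg.
C = m/V = 20.671/1160.0 = 0.017820 mg/L.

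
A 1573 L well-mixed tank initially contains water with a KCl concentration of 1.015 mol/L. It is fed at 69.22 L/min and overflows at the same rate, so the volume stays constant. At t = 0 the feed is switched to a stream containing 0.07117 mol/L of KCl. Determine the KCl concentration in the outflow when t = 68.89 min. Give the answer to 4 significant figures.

Species balance on the tank: V dC/dt = Q(C_in − C).
So dC/dt = (C_in − C)/τ with τ = V/Q = 1573/69.22 = 22.7246 min.
This is linear first-order; C(t) = C_in + (C₀ − C_in) e^(−t/τ).
C(68.89) = 0.07117 + (1.015 − 0.07117)·e^(−68.89/22.7246) = 0.07117 + (0.943830)·0.0482427 = 0.116703 mol/L.

0.1167 mol/L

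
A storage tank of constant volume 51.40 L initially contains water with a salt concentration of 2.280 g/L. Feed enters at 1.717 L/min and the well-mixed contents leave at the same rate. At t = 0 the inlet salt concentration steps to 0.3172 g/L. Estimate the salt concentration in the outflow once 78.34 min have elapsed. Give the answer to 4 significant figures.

0.4605 g/L

Unsteady species balance (constant V, well mixed): V dC/dt = Q(C_in − C).
So dC/dt = (C_in − C)/τ with τ = V/Q = 51.40/1.717 = 29.9359 min.
C approaches C_in exponentially: C(t) = C_in + (C₀ − C_in) e^(−t/τ).
C(78.34) = 0.3172 + (2.280 − 0.3172)·e^(−78.34/29.9359) = 0.3172 + (1.96280)·0.0730273 = 0.460538 g/L.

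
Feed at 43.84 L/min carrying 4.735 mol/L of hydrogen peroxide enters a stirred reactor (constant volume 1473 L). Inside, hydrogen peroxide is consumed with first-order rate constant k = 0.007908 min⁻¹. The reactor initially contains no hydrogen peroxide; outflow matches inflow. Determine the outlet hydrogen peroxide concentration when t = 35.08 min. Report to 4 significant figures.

Accumulation = in − out − consumed: V dC/dt = Q C_in − Q C − k V C.
dC/dt = (Q/V) C_in − (Q/V + k) C; effective rate a = Q/V + k = 0.0297624 + 0.007908 = 0.0376704 min⁻¹.
C_ss = Q C_in/(Q + kV) = 3.74100 mol/L; C(t) = C_ss + (C₀ − C_ss) e^(−a t).
C(35.08) = 3.74100 + (-3.74100)·e^(−0.0376704·35.08) = 3.74100 + (-3.74100)·0.266741 = 2.74312 mol/L.

2.743 mol/L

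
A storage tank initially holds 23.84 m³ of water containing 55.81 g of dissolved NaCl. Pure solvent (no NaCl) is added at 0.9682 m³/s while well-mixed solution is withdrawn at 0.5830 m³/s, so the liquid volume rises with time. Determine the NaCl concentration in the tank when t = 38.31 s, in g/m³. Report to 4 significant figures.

0.6974 g/m³

Total volume: dV/dt = Q_in − Q_out = 0.385200 m³/s, so V(t) = 23.84 + 0.385200 t and V(38.31) = 38.5970 m³.
No NaCl enters, so dm/dt = −Q_out · (m/V).
Separate: dm/m = −Q_out dt/V(t) ⇒ ln(m/m₀) = −(Q_out/(Q_in−Q_out)) ln(V/V₀).
m = m₀ (V₀/V)^(Q_out/(Q_in−Q_out)) = 55.81 × (23.84/38.5970)^(1.51350) = 26.9163 g.
C = m/V = 26.9163/38.5970 = 0.697369 g/m³.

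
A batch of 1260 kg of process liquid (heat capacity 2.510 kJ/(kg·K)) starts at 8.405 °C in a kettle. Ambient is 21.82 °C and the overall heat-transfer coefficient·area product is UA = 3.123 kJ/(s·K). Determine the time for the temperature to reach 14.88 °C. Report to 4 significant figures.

667.4 s

First-law balance (no shaft work): M c_p dT/dt = −UA(T − T_amb).
τ = M c_p/UA = 1012.68 s; T_ss = T_amb = 21.8200 °C.
T(t) = T_ss + (T₀ − T_ss)e^(−t/τ); set T = 14.88:
t = −τ ln[(T − T_ss)/(T₀ − T_ss)] = −1012.68 · ln(0.517331) = 667.429 s.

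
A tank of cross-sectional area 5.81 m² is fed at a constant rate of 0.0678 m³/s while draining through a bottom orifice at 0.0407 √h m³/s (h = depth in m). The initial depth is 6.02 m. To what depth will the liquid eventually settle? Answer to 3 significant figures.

A dh/dt = Q_in − 0.0407 √h. Steady state requires inflow = outflow:
Q_in = 0.0407 √h_ss ⇒ √h_ss = 0.0678/0.0407 = 1.6658.
h_ss = 1.6658² = 2.7750 m. (Since h₀ = 6.02 m > h_ss, the level will fall toward this value.)

2.78 m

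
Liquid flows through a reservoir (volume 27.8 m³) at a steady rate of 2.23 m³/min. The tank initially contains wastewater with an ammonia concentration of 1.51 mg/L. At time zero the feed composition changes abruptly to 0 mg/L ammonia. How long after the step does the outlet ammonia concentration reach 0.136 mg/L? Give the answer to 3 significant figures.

Mass balance on the solute (V constant): V dC/dt = Q(C_in − C), so τ = V/Q = 12.466 min.
C(t) = C_in + (C₀ − C_in) e^(−t/τ). Set C = 0.136 and solve for t:
e^(−t/τ) = (C − C_in)/(C₀ − C_in) = (0.136 − 0)/(1.51 − 0) = 0.090066
t = −τ ln(…) = 12.466 × 2.4072 = 30.009 min.

30.0 min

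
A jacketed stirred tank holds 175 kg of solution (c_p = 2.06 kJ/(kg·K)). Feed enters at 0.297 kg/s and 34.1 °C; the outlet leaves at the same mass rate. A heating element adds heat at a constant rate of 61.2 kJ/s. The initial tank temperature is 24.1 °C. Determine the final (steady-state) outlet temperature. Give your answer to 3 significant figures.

M c_p dT/dt = ṁ c_p (T_in − T) + Q̇.
At steady state dT/dt = 0 ⇒ T_ss = T_in + Q̇/(ṁ c_p) = 34.1 + 61.2/(0.297·2.06) = 134.13 °C.

134 °C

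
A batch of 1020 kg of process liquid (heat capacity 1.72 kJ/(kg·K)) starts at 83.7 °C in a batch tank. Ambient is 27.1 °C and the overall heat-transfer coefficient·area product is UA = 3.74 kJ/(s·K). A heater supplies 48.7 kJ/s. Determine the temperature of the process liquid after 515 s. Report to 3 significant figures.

54.7 °C

Heat balance on the well-mixed liquid: M c_p dT/dt = −UA(T − T_amb) + Q̇.
dT/dt = (T_ss − T)/τ with T_ss = T_amb + Q̇/UA = 27.1 + 48.7/3.74 = 40.121 °C, τ = M c_p/UA = 1020·1.72/3.74 = 469.09 s.
Integrating: T(t) = T_ss + (T₀ − T_ss) e^(−t/τ).
T(515) = 40.121 + (43.579)·0.33358 = 54.658 °C.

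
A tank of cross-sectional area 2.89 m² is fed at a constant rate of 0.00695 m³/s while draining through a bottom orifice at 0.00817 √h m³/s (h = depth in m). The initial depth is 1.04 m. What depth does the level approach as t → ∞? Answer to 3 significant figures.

0.724 m

Mass balance (ρ constant): A dh/dt = Q_in − 0.00817 √h. At steady state dh/dt = 0:
Q_in = 0.00817 √h_ss ⇒ √h_ss = 0.00695/0.00817 = 0.85067.
h_ss = 0.85067² = 0.72364 m. (Since h₀ = 1.04 m > h_ss, the level will fall toward this value.)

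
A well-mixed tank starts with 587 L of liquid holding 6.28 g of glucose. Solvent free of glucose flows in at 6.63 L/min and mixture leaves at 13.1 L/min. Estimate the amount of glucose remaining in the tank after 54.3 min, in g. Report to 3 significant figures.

Total volume: dV/dt = Q_in − Q_out = -6.4700 L/min, so V(t) = 587 − 6.4700 t and V(54.3) = 235.68 L.
Species balance (pure solvent in): dm/dt = −Q_out · m/V(t).
dm/m = −Q_out dt/(V₀ − 6.4700 t); integrating gives ln(m/m₀) = −(Q_out/(Q_in−Q_out)) ln(V/V₀).
m = m₀ (V₀/V)^(Q_out/(Q_in−Q_out)) = 6.28 × (587/235.68)^(-2.0247) = 0.98975 g.

0.990 g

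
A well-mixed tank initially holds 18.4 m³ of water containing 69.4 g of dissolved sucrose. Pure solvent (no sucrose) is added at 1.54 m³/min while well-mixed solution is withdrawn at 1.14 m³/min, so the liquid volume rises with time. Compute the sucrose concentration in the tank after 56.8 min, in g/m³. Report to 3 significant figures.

0.171 g/m³

Let m(t) be the amount of sucrose. Volume: V(t) = V₀ + (Q_in − Q_out) t = 18.4 + 0.40000 t; V(56.8) = 41.120 m³.
No sucrose enters, so dm/dt = −Q_out · (m/V).
dm/m = −Q_out dt/(V₀ + 0.40000 t); integrating gives ln(m/m₀) = −(Q_out/(Q_in−Q_out)) ln(V/V₀).
m = m₀ (V₀/V)^(Q_out/(Q_in−Q_out)) = 69.4 × (18.4/41.120)^(2.8500) = 7.0152 g.
C = m/V = 7.0152/41.120 = 0.17060 g/m³.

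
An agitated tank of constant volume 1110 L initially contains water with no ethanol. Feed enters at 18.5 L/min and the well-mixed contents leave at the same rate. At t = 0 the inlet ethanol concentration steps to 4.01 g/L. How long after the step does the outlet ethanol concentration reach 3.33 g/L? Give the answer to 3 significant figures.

106 min

Transient balance on the dissolved component: V dC/dt = Q(C_in − C), so τ = V/Q = 60.000 min.
C(t) = C_in + (C₀ − C_in) e^(−t/τ). Set C = 3.33 and solve for t:
e^(−t/τ) = (C − C_in)/(C₀ − C_in) = (3.33 − 4.01)/(0 − 4.01) = 0.16958
t = −τ ln(…) = 60.000 × 1.7745 = 106.47 min.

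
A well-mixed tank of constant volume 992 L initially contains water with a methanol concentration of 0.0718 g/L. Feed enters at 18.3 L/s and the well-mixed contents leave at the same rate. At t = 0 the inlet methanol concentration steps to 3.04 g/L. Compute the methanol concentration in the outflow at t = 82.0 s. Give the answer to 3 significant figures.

Species balance on the tank: V dC/dt = Q(C_in − C).
Rewrite as dC/dt + C/τ = C_in/τ, τ = V/Q = 54.208 s.
This is linear first-order; C(t) = C_in + (C₀ − C_in) e^(−t/τ).
C(82.0) = 3.04 + (0.0718 − 3.04)·e^(−82.0/54.208) = 3.04 + (-2.9682)·0.22031 = 2.3861 g/L.

2.39 g/L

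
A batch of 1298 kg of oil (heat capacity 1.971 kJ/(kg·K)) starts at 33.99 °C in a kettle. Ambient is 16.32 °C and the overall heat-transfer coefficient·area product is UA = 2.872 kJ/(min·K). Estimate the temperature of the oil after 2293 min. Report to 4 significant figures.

Energy balance: M c_p dT/dt = −UA(T − T_amb).
dT/dt = (T_ss − T)/τ with T_ss = T_amb = 16.3200 °C, τ = M c_p/UA = 1298·1.971/2.872 = 890.793 min.
T approaches T_ss exponentially: T(t) = T_ss + (T₀ − T_ss) e^(−t/τ).
T(2293) = 16.3200 + (17.6700)·0.0762216 = 17.6668 °C.

17.67 °C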